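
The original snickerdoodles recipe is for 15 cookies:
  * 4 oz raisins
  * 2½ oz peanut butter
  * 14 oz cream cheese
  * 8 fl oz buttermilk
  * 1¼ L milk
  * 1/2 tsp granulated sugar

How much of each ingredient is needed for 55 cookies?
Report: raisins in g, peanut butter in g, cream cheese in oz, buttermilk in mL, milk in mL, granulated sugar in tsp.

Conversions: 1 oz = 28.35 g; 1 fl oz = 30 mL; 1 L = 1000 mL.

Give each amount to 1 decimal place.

raisins: 415.8 g; peanut butter: 259.9 g; cream cheese: 51.3 oz; buttermilk: 880.0 mL; milk: 4583.3 mL; granulated sugar: 1.8 tsp

Scaling factor: 55/15 = 11/3.
raisins: 4 oz × 11/3 × 28.35 g/oz = 415.8 g
peanut butter: 2.5 oz × 11/3 × 28.35 g/oz ≈ 259.9 g
cream cheese: 14 oz × 11/3 ≈ 51.3 oz
buttermilk: 8 fl oz × 11/3 × 30 mL/fl oz = 880.0 mL
milk: 1.25 L × 11/3 × 1000 mL/L ≈ 4583.3 mL
granulated sugar: 0.5 tsp × 11/3 ≈ 1.8 tsp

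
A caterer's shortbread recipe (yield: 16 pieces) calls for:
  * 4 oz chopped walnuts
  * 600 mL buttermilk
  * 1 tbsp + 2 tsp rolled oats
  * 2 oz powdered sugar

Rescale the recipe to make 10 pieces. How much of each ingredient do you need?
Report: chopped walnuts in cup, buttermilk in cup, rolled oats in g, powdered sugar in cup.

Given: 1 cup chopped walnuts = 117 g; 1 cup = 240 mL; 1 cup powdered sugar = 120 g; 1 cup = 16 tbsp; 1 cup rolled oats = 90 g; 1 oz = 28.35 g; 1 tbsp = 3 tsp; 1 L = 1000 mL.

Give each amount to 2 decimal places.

Scaling factor: 10/16 = 5/8 = 0.625.
chopped walnuts: 4 oz × 5/8 × 28.35 g/oz ÷ 117 g/cup ≈ 0.61 cup
buttermilk: 600 mL × 5/8 ÷ 240 mL/cup ≈ 1.56 cup
rolled oats: (1 tbsp + 2 tsp = 5/3 tbsp) × 5/8 ÷ 16 tbsp/cup × 90 g/cup ≈ 5.86 g
powdered sugar: 2 oz × 5/8 × 28.35 g/oz ÷ 120 g/cup ≈ 0.30 cup

chopped walnuts: 0.61 cup; buttermilk: 1.56 cup; rolled oats: 5.86 g; powdered sugar: 0.30 cup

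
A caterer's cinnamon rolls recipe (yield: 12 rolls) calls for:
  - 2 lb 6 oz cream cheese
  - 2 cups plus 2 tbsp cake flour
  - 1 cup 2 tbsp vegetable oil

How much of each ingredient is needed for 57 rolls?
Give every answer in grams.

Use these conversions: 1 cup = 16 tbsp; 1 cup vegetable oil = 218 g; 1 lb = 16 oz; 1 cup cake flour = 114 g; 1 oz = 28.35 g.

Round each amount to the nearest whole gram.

Scaling factor: 57/12 = 19/4 = 4.75.
cream cheese: (2 lb + 6 oz = 2.375 lb) × 19/4 × 16 oz/lb × 28.35 g/oz ≈ 5117 g
cake flour: (2 cup + 2 tbsp = 2.125 cup) × 19/4 × 114 g/cup ≈ 1151 g
vegetable oil: (1 cup + 2 tbsp = 1.125 cup) × 19/4 × 218 g/cup ≈ 1165 g

cream cheese: 5117 g; cake flour: 1151 g; vegetable oil: 1165 g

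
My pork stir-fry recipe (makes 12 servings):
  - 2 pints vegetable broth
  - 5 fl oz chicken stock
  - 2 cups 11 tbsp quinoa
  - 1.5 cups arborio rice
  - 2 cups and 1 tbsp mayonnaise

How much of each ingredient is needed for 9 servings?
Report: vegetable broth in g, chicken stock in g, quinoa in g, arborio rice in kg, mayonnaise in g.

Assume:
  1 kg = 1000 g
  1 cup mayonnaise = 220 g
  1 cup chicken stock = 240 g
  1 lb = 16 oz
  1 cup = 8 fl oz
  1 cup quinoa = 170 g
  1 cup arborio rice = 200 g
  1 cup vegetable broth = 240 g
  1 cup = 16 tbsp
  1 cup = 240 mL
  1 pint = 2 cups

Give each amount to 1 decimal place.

vegetable broth: 720.0 g; chicken stock: 112.5 g; quinoa: 342.7 g; arborio rice: 0.2 kg; mayonnaise: 340.3 g

Scaling factor: 9/12 = 3/4 = 0.75.
vegetable broth: 2 pint × 3/4 × 2 cup/pint × 240 g/cup = 720.0 g
chicken stock: 5 fl oz × 3/4 ÷ 8 fl oz/cup × 240 g/cup = 112.5 g
quinoa: (2 cup + 11 tbsp = 2.6875 cup) × 3/4 × 170 g/cup ≈ 342.7 g
arborio rice: 1.5 cup × 3/4 × 200 g/cup ÷ 1000 g/kg ≈ 0.2 kg
mayonnaise: (2 cup + 1 tbsp = 2.0625 cup) × 3/4 × 220 g/cup ≈ 340.3 g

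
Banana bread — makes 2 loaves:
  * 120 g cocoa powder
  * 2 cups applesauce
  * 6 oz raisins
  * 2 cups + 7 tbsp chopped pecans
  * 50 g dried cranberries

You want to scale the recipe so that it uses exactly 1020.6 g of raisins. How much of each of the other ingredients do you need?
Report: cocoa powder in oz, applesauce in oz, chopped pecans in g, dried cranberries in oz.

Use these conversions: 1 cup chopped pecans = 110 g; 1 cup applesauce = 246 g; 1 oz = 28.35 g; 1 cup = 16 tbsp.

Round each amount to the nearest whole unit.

cocoa powder: 25 oz; applesauce: 104 oz; chopped pecans: 1609 g; dried cranberries: 11 oz

The original recipe has 170.1 g of raisins, so the scaling factor is 1020.6 ÷ 170.1 = 6.
cocoa powder: 120 g × 6 ÷ 28.35 g/oz ≈ 25 oz
applesauce: 2 cup × 6 × 246 g/cup ÷ 28.35 g/oz ≈ 104 oz
chopped pecans: (2 cup + 7 tbsp = 2.4375 cup) × 6 × 110 g/cup ≈ 1609 g
dried cranberries: 50 g × 6 ÷ 28.35 g/oz ≈ 11 oz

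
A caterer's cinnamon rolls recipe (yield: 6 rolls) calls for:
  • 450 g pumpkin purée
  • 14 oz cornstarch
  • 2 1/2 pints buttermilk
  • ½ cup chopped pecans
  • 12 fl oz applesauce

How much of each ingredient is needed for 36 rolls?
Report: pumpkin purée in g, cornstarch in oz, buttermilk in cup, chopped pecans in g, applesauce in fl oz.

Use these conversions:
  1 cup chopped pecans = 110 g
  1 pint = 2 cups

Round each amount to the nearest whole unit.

pumpkin purée: 2700 g; cornstarch: 84 oz; buttermilk: 30 cup; chopped pecans: 330 g; applesauce: 72 fl oz

Scaling factor: 36/6 = 6.
pumpkin purée: 450 g × 6 = 2700 g
cornstarch: 14 oz × 6 = 84 oz
buttermilk: 2.5 pint × 6 × 2 cup/pint = 30 cup
chopped pecans: 0.5 cup × 6 × 110 g/cup = 330 g
applesauce: 12 fl oz × 6 = 72 fl oz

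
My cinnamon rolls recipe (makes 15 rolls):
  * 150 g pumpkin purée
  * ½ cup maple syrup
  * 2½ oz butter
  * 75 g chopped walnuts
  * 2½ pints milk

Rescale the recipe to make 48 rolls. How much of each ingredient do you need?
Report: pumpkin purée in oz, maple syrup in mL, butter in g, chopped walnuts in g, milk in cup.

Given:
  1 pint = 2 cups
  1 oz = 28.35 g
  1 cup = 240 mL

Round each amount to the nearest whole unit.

pumpkin purée: 17 oz; maple syrup: 384 mL; butter: 227 g; chopped walnuts: 240 g; milk: 16 cup

Scaling factor: 48/15 = 16/5 = 3.2.
pumpkin purée: 150 g × 16/5 ÷ 28.35 g/oz ≈ 17 oz
maple syrup: 0.5 cup × 16/5 × 240 mL/cup = 384 mL
butter: 2.5 oz × 16/5 × 28.35 g/oz ≈ 227 g
chopped walnuts: 75 g × 16/5 = 240 g
milk: 2.5 pint × 16/5 × 2 cup/pint = 16 cup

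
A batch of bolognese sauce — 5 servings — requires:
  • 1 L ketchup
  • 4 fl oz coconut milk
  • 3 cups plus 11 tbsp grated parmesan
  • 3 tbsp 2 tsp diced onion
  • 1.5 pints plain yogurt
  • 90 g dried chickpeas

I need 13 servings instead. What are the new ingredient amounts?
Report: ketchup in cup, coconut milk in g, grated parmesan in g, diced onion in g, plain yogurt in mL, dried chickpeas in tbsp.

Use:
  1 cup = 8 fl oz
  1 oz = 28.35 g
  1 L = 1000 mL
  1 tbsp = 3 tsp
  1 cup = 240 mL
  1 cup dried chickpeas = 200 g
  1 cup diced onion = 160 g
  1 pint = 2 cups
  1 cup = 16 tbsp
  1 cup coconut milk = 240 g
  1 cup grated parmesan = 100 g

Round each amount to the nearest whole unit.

Scaling factor: 13/5 = 2.6.
ketchup: 1 L × 13/5 × 1000 mL/L ÷ 240 mL/cup ≈ 11 cup
coconut milk: 4 fl oz × 13/5 ÷ 8 fl oz/cup × 240 g/cup = 312 g
grated parmesan: (3 cup + 11 tbsp = 3.6875 cup) × 13/5 × 100 g/cup ≈ 959 g
diced onion: (3 tbsp + 2 tsp = 11/3 tbsp) × 13/5 ÷ 16 tbsp/cup × 160 g/cup ≈ 95 g
plain yogurt: 1.5 pint × 13/5 × 2 cup/pint × 240 mL/cup = 1872 mL
dried chickpeas: 90 g × 13/5 ÷ 200 g/cup × 16 tbsp/cup ≈ 19 tbsp

ketchup: 11 cup; coconut milk: 312 g; grated parmesan: 959 g; diced onion: 95 g; plain yogurt: 1872 mL; dried chickpeas: 19 tbsp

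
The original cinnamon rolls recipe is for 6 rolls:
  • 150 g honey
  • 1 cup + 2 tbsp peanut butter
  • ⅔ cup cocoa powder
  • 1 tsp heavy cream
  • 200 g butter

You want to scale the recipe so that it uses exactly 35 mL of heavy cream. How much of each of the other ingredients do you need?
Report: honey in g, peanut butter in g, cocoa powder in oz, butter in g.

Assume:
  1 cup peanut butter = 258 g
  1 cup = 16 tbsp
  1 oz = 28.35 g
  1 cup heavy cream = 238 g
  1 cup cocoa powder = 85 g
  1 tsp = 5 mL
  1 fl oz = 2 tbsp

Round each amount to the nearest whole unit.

The original recipe has 5 mL of heavy cream, so the scaling factor is 35 ÷ 5 = 7.
honey: 150 g × 7 = 1050 g
peanut butter: (1 cup + 2 tbsp = 1.125 cup) × 7 × 258 g/cup ≈ 2032 g
cocoa powder: 2/3 cup × 7 × 85 g/cup ÷ 28.35 g/oz ≈ 14 oz
butter: 200 g × 7 = 1400 g

honey: 1050 g; peanut butter: 2032 g; cocoa powder: 14 oz; butter: 1400 g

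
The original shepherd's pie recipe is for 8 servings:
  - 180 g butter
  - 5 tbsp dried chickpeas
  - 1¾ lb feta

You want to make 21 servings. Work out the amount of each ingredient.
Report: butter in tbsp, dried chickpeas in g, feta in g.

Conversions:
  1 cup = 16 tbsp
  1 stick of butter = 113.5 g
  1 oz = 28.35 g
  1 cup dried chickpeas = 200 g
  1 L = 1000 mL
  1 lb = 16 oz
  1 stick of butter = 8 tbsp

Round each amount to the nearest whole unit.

Scaling factor: 21/8 = 2.625.
butter: 180 g × 21/8 ÷ 113.5 g/stick × 8 tbsp/stick ≈ 33 tbsp
dried chickpeas: 5 tbsp × 21/8 ÷ 16 tbsp/cup × 200 g/cup ≈ 164 g
feta: 1.75 lb × 21/8 × 16 oz/lb × 28.35 g/oz ≈ 2084 g

butter: 33 tbsp; dried chickpeas: 164 g; feta: 2084 g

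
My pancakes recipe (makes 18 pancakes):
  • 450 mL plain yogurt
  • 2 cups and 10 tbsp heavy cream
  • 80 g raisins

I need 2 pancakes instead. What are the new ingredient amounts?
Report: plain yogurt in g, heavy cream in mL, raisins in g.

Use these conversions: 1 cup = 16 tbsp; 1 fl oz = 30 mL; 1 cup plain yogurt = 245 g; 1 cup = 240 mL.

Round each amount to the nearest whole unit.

plain yogurt: 51 g; heavy cream: 70 mL; raisins: 9 g

Scaling factor: 2/18 = 1/9.
plain yogurt: 450 mL × 1/9 ÷ 240 mL/cup × 245 g/cup ≈ 51 g
heavy cream: (2 cup + 10 tbsp = 2.625 cup) × 1/9 × 240 mL/cup = 70 mL
raisins: 80 g × 1/9 ≈ 9 g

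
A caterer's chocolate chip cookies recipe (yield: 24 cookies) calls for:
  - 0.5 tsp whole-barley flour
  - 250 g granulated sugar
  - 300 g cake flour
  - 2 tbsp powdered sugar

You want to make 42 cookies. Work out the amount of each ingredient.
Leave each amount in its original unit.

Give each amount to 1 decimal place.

Scaling factor: 42/24 = 7/4 = 1.75.
whole-barley flour: 0.5 tsp × 7/4 ≈ 0.9 tsp
granulated sugar: 250 g × 7/4 = 437.5 g
cake flour: 300 g × 7/4 = 525.0 g
powdered sugar: 2 tbsp × 7/4 = 3.5 tbsp

whole-barley flour: 0.9 tsp; granulated sugar: 437.5 g; cake flour: 525.0 g; powdered sugar: 3.5 tbsp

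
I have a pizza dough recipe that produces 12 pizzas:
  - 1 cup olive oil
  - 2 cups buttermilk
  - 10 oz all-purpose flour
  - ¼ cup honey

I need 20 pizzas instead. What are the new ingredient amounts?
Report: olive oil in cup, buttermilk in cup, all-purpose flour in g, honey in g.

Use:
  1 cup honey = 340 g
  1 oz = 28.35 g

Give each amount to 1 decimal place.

olive oil: 1.7 cup; buttermilk: 3.3 cup; all-purpose flour: 472.5 g; honey: 141.7 g

Scaling factor: 20/12 = 5/3.
olive oil: 1 cup × 5/3 ≈ 1.7 cup
buttermilk: 2 cup × 5/3 ≈ 3.3 cup
all-purpose flour: 10 oz × 5/3 × 28.35 g/oz = 472.5 g
honey: 0.25 cup × 5/3 × 340 g/cup ≈ 141.7 g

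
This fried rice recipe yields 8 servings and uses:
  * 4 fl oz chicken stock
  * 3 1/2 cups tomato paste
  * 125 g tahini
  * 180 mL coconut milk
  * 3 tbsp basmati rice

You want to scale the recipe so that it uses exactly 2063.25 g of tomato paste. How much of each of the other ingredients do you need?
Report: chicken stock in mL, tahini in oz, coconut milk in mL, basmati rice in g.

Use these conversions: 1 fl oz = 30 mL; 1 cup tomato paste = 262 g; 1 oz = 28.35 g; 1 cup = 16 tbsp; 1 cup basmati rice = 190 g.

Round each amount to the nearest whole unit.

chicken stock: 270 mL; tahini: 10 oz; coconut milk: 405 mL; basmati rice: 80 g

The original recipe has 917 g of tomato paste, so the scaling factor is 2063.25 ÷ 917 = 9/4 = 2.25.
chicken stock: 4 fl oz × 9/4 × 30 mL/fl oz = 270 mL
tahini: 125 g × 9/4 ÷ 28.35 g/oz ≈ 10 oz
coconut milk: 180 mL × 9/4 = 405 mL
basmati rice: 3 tbsp × 9/4 ÷ 16 tbsp/cup × 190 g/cup ≈ 80 g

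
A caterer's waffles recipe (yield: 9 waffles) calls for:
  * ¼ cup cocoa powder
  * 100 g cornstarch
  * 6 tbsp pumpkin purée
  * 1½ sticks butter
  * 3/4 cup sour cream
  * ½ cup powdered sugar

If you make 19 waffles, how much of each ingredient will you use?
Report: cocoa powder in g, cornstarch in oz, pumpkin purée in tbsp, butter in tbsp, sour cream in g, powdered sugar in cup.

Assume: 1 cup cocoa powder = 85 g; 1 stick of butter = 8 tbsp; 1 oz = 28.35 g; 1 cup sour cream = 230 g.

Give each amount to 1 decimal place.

Scaling factor: 19/9.
cocoa powder: 0.25 cup × 19/9 × 85 g/cup ≈ 44.9 g
cornstarch: 100 g × 19/9 ÷ 28.35 g/oz ≈ 7.4 oz
pumpkin purée: 6 tbsp × 19/9 ≈ 12.7 tbsp
butter: 1.5 stick × 19/9 × 8 tbsp/stick ≈ 25.3 tbsp
sour cream: 0.75 cup × 19/9 × 230 g/cup ≈ 364.2 g
powdered sugar: 0.5 cup × 19/9 ≈ 1.1 cup

cocoa powder: 44.9 g; cornstarch: 7.4 oz; pumpkin purée: 12.7 tbsp; butter: 25.3 tbsp; sour cream: 364.2 g; powdered sugar: 1.1 cup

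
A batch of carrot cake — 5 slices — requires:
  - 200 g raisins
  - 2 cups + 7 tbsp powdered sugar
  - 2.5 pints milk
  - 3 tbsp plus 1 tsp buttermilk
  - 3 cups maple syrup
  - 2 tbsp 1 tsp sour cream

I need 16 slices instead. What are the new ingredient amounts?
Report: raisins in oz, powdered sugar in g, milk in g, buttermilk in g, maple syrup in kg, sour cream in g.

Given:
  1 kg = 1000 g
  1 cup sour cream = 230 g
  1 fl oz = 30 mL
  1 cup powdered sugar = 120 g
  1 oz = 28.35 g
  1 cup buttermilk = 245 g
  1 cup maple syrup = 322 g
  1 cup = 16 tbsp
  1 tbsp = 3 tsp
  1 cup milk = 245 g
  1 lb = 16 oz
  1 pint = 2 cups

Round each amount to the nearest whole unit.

Scaling factor: 16/5 = 3.2.
raisins: 200 g × 16/5 ÷ 28.35 g/oz ≈ 23 oz
powdered sugar: (2 cup + 7 tbsp = 2.4375 cup) × 16/5 × 120 g/cup = 936 g
milk: 2.5 pint × 16/5 × 2 cup/pint × 245 g/cup = 3920 g
buttermilk: (3 tbsp + 1 tsp = 10/3 tbsp) × 16/5 ÷ 16 tbsp/cup × 245 g/cup ≈ 163 g
maple syrup: 3 cup × 16/5 × 322 g/cup ÷ 1000 g/kg ≈ 3 kg
sour cream: (2 tbsp + 1 tsp = 7/3 tbsp) × 16/5 ÷ 16 tbsp/cup × 230 g/cup ≈ 107 g

raisins: 23 oz; powdered sugar: 936 g; milk: 3920 g; buttermilk: 163 g; maple syrup: 3 kg; sour cream: 107 g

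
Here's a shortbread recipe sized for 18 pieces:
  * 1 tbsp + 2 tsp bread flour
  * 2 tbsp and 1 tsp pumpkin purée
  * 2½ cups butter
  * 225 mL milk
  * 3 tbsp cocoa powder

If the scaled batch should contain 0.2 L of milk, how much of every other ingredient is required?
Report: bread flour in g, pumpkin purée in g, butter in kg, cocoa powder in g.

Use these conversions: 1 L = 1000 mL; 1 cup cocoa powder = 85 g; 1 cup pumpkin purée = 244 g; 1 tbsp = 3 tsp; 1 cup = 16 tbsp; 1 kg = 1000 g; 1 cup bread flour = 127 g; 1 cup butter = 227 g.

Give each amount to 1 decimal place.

bread flour: 11.8 g; pumpkin purée: 31.6 g; butter: 0.5 kg; cocoa powder: 14.2 g

The original recipe has 0.225 L of milk, so the scaling factor is 0.2 ÷ 0.225 = 8/9.
bread flour: (1 tbsp + 2 tsp = 5/3 tbsp) × 8/9 ÷ 16 tbsp/cup × 127 g/cup ≈ 11.8 g
pumpkin purée: (2 tbsp + 1 tsp = 7/3 tbsp) × 8/9 ÷ 16 tbsp/cup × 244 g/cup ≈ 31.6 g
butter: 2.5 cup × 8/9 × 227 g/cup ÷ 1000 g/kg ≈ 0.5 kg
cocoa powder: 3 tbsp × 8/9 ÷ 16 tbsp/cup × 85 g/cup ≈ 14.2 g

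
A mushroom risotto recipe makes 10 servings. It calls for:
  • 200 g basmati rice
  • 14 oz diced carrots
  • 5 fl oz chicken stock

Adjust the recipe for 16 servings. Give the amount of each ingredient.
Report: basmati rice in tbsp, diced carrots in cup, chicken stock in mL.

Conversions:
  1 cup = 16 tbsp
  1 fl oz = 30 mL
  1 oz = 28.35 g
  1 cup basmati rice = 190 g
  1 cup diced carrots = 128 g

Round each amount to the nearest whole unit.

basmati rice: 27 tbsp; diced carrots: 5 cup; chicken stock: 240 mL

Scaling factor: 16/10 = 8/5 = 1.6.
basmati rice: 200 g × 8/5 ÷ 190 g/cup × 16 tbsp/cup ≈ 27 tbsp
diced carrots: 14 oz × 8/5 × 28.35 g/oz ÷ 128 g/cup ≈ 5 cup
chicken stock: 5 fl oz × 8/5 × 30 mL/fl oz = 240 mL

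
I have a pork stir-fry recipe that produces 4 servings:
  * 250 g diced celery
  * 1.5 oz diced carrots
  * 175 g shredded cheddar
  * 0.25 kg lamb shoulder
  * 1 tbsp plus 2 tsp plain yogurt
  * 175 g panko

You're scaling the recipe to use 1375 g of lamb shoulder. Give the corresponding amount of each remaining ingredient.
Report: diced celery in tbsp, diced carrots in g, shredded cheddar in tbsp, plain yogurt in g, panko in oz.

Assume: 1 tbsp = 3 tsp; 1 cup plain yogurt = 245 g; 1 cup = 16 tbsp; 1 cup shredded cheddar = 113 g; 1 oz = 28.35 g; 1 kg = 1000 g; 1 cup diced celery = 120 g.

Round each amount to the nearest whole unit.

The original recipe has 250 g of lamb shoulder, so the scaling factor is 1375 ÷ 250 = 11/2 = 5.5.
diced celery: 250 g × 11/2 ÷ 120 g/cup × 16 tbsp/cup ≈ 183 tbsp
diced carrots: 1.5 oz × 11/2 × 28.35 g/oz ≈ 234 g
shredded cheddar: 175 g × 11/2 ÷ 113 g/cup × 16 tbsp/cup ≈ 136 tbsp
plain yogurt: (1 tbsp + 2 tsp = 5/3 tbsp) × 11/2 ÷ 16 tbsp/cup × 245 g/cup ≈ 140 g
panko: 175 g × 11/2 ÷ 28.35 g/oz ≈ 34 oz

diced celery: 183 tbsp; diced carrots: 234 g; shredded cheddar: 136 tbsp; plain yogurt: 140 g; panko: 34 oz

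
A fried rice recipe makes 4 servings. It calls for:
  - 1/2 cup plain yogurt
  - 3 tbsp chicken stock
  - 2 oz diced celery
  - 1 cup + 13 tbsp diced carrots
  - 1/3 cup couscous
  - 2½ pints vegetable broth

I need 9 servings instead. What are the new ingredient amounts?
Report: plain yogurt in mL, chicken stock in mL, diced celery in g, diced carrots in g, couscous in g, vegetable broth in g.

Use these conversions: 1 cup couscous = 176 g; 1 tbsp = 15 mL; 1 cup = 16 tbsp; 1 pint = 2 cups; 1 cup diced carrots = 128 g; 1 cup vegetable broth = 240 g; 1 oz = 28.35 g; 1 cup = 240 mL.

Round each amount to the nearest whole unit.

Scaling factor: 9/4 = 2.25.
plain yogurt: 0.5 cup × 9/4 × 240 mL/cup = 270 mL
chicken stock: 3 tbsp × 9/4 × 15 mL/tbsp ≈ 101 mL
diced celery: 2 oz × 9/4 × 28.35 g/oz ≈ 128 g
diced carrots: (1 cup + 13 tbsp = 1.8125 cup) × 9/4 × 128 g/cup = 522 g
couscous: 1/3 cup × 9/4 × 176 g/cup = 132 g
vegetable broth: 2.5 pint × 9/4 × 2 cup/pint × 240 g/cup = 2700 g

plain yogurt: 270 mL; chicken stock: 101 mL; diced celery: 128 g; diced carrots: 522 g; couscous: 132 g; vegetable broth: 2700 g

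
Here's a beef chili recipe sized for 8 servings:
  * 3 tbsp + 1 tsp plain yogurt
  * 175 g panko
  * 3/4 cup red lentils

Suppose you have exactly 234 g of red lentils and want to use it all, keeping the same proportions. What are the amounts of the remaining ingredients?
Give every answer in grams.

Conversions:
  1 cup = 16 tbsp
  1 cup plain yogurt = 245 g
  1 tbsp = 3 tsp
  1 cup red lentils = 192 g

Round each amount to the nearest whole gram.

The original recipe has 144 g of red lentils, so the scaling factor is 234 ÷ 144 = 13/8 = 1.625.
plain yogurt: (3 tbsp + 1 tsp = 10/3 tbsp) × 13/8 ÷ 16 tbsp/cup × 245 g/cup ≈ 83 g
panko: 175 g × 13/8 ≈ 284 g

plain yogurt: 83 g; panko: 284 g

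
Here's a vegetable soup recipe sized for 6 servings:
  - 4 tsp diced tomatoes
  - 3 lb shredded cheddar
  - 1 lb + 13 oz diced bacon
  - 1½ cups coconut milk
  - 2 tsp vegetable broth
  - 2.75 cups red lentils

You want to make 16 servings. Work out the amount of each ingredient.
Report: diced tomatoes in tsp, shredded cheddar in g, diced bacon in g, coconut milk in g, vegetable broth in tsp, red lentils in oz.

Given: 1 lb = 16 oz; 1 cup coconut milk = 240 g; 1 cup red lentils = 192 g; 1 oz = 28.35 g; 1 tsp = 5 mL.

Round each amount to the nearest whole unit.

Scaling factor: 16/6 = 8/3.
diced tomatoes: 4 tsp × 8/3 ≈ 11 tsp
shredded cheddar: 3 lb × 8/3 × 16 oz/lb × 28.35 g/oz ≈ 3629 g
diced bacon: (1 lb + 13 oz = 1.8125 lb) × 8/3 × 16 oz/lb × 28.35 g/oz ≈ 2192 g
coconut milk: 1.5 cup × 8/3 × 240 g/cup = 960 g
vegetable broth: 2 tsp × 8/3 ≈ 5 tsp
red lentils: 2.75 cup × 8/3 × 192 g/cup ÷ 28.35 g/oz ≈ 50 oz

diced tomatoes: 11 tsp; shredded cheddar: 3629 g; diced bacon: 2192 g; coconut milk: 960 g; vegetable broth: 5 tsp; red lentils: 50 oz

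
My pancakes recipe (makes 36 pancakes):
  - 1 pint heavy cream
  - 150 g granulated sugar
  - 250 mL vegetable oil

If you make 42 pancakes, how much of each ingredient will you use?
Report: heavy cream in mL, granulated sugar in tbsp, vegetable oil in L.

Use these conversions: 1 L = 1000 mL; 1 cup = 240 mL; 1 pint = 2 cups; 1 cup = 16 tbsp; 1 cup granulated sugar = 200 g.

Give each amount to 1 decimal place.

heavy cream: 560.0 mL; granulated sugar: 14.0 tbsp; vegetable oil: 0.3 L

Scaling factor: 42/36 = 7/6.
heavy cream: 1 pint × 7/6 × 2 cup/pint × 240 mL/cup = 560.0 mL
granulated sugar: 150 g × 7/6 ÷ 200 g/cup × 16 tbsp/cup = 14.0 tbsp
vegetable oil: 250 mL × 7/6 ÷ 1000 mL/L ≈ 0.3 L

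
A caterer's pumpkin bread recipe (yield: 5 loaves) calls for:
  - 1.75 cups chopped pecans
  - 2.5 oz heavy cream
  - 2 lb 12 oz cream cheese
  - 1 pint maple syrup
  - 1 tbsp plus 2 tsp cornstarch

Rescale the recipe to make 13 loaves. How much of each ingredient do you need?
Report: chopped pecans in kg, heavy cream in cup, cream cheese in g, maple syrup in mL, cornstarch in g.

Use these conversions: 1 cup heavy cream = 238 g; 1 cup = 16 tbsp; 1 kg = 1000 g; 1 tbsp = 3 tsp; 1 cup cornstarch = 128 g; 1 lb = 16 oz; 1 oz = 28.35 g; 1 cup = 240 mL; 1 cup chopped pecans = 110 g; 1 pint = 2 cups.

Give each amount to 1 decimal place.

chopped pecans: 0.5 kg; heavy cream: 0.8 cup; cream cheese: 3243.2 g; maple syrup: 1248.0 mL; cornstarch: 34.7 g

Scaling factor: 13/5 = 2.6.
chopped pecans: 1.75 cup × 13/5 × 110 g/cup ÷ 1000 g/kg ≈ 0.5 kg
heavy cream: 2.5 oz × 13/5 × 28.35 g/oz ÷ 238 g/cup ≈ 0.8 cup
cream cheese: (2 lb + 12 oz = 2.75 lb) × 13/5 × 16 oz/lb × 28.35 g/oz ≈ 3243.2 g
maple syrup: 1 pint × 13/5 × 2 cup/pint × 240 mL/cup = 1248.0 mL
cornstarch: (1 tbsp + 2 tsp = 5/3 tbsp) × 13/5 ÷ 16 tbsp/cup × 128 g/cup ≈ 34.7 g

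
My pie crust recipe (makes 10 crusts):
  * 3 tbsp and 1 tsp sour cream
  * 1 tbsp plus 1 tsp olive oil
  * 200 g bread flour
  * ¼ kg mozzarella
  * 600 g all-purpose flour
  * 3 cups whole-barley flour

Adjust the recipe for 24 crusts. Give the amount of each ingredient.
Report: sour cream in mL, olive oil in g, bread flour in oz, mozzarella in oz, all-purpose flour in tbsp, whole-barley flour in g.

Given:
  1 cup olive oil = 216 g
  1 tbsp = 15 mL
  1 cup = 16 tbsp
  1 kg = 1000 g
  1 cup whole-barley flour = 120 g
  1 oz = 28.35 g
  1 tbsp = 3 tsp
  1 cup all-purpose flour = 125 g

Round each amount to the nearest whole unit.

Scaling factor: 24/10 = 12/5 = 2.4.
sour cream: (3 tbsp + 1 tsp = 10/3 tbsp) × 12/5 × 15 mL/tbsp = 120 mL
olive oil: (1 tbsp + 1 tsp = 4/3 tbsp) × 12/5 ÷ 16 tbsp/cup × 216 g/cup ≈ 43 g
bread flour: 200 g × 12/5 ÷ 28.35 g/oz ≈ 17 oz
mozzarella: 0.25 kg × 12/5 × 1000 g/kg ÷ 28.35 g/oz ≈ 21 oz
all-purpose flour: 600 g × 12/5 ÷ 125 g/cup × 16 tbsp/cup ≈ 184 tbsp
whole-barley flour: 3 cup × 12/5 × 120 g/cup = 864 g

sour cream: 120 mL; olive oil: 43 g; bread flour: 17 oz; mozzarella: 21 oz; all-purpose flour: 184 tbsp; whole-barley flour: 864 g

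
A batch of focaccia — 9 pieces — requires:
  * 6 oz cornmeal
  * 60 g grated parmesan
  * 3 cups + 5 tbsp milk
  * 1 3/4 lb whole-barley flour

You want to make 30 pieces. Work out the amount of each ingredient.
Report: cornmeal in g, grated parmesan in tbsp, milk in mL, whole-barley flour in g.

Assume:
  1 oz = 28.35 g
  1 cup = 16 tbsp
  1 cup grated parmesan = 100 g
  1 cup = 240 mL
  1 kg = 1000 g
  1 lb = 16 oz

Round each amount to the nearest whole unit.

cornmeal: 567 g; grated parmesan: 32 tbsp; milk: 2650 mL; whole-barley flour: 2646 g

Scaling factor: 30/9 = 10/3.
cornmeal: 6 oz × 10/3 × 28.35 g/oz = 567 g
grated parmesan: 60 g × 10/3 ÷ 100 g/cup × 16 tbsp/cup = 32 tbsp
milk: (3 cup + 5 tbsp = 3.3125 cup) × 10/3 × 240 mL/cup = 2650 mL
whole-barley flour: 1.75 lb × 10/3 × 16 oz/lb × 28.35 g/oz = 2646 g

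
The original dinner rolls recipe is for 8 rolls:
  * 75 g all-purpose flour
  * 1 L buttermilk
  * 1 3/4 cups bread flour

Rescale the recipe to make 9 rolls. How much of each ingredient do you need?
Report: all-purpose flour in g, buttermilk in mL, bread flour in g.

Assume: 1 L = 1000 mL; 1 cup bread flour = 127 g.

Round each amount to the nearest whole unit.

all-purpose flour: 84 g; buttermilk: 1125 mL; bread flour: 250 g

Scaling factor: 9/8 = 1.125.
all-purpose flour: 75 g × 9/8 ≈ 84 g
buttermilk: 1 L × 9/8 × 1000 mL/L = 1125 mL
bread flour: 1.75 cup × 9/8 × 127 g/cup ≈ 250 g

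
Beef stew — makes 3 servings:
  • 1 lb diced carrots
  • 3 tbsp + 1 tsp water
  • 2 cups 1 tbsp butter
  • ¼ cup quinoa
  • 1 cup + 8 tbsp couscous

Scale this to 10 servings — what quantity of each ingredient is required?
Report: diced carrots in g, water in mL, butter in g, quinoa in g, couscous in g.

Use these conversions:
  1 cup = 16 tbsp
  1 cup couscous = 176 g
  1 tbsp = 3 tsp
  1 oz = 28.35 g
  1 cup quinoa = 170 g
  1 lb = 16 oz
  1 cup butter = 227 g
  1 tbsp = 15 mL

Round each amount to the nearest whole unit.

Scaling factor: 10/3.
diced carrots: 1 lb × 10/3 × 16 oz/lb × 28.35 g/oz = 1512 g
water: (3 tbsp + 1 tsp = 10/3 tbsp) × 10/3 × 15 mL/tbsp ≈ 167 mL
butter: (2 cup + 1 tbsp = 2.0625 cup) × 10/3 × 227 g/cup ≈ 1561 g
quinoa: 0.25 cup × 10/3 × 170 g/cup ≈ 142 g
couscous: (1 cup + 8 tbsp = 1.5 cup) × 10/3 × 176 g/cup = 880 g

diced carrots: 1512 g; water: 167 mL; butter: 1561 g; quinoa: 142 g; couscous: 880 g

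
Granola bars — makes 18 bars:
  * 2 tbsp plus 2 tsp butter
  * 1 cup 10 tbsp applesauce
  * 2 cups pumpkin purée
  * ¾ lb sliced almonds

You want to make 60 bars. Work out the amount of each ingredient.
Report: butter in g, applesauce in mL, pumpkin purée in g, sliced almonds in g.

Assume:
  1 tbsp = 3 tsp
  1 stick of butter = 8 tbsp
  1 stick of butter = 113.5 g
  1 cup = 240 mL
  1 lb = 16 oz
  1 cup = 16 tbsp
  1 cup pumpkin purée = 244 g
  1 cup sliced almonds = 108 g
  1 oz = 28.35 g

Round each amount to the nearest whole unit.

Scaling factor: 60/18 = 10/3.
butter: (2 tbsp + 2 tsp = 8/3 tbsp) × 10/3 ÷ 8 tbsp/stick × 113.5 g/stick ≈ 126 g
applesauce: (1 cup + 10 tbsp = 1.625 cup) × 10/3 × 240 mL/cup = 1300 mL
pumpkin purée: 2 cup × 10/3 × 244 g/cup ≈ 1627 g
sliced almonds: 0.75 lb × 10/3 × 16 oz/lb × 28.35 g/oz = 1134 g

butter: 126 g; applesauce: 1300 mL; pumpkin purée: 1627 g; sliced almonds: 1134 g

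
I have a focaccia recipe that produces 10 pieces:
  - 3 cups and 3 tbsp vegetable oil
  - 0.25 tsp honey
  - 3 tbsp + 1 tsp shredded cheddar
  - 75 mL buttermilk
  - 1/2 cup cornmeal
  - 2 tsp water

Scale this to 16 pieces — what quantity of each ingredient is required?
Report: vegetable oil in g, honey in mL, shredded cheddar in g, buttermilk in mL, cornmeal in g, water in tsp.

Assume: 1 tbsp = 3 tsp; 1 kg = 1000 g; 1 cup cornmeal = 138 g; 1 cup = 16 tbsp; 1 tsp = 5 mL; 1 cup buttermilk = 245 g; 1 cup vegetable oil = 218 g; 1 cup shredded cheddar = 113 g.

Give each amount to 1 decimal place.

Scaling factor: 16/10 = 8/5 = 1.6.
vegetable oil: (3 cup + 3 tbsp = 3.1875 cup) × 8/5 × 218 g/cup = 1111.8 g
honey: 0.25 tsp × 8/5 × 5 mL/tsp = 2.0 mL
shredded cheddar: (3 tbsp + 1 tsp = 10/3 tbsp) × 8/5 ÷ 16 tbsp/cup × 113 g/cup ≈ 37.7 g
buttermilk: 75 mL × 8/5 = 120.0 mL
cornmeal: 0.5 cup × 8/5 × 138 g/cup = 110.4 g
water: 2 tsp × 8/5 = 3.2 tsp

vegetable oil: 1111.8 g; honey: 2.0 mL; shredded cheddar: 37.7 g; buttermilk: 120.0 mL; cornmeal: 110.4 g; water: 3.2 tsp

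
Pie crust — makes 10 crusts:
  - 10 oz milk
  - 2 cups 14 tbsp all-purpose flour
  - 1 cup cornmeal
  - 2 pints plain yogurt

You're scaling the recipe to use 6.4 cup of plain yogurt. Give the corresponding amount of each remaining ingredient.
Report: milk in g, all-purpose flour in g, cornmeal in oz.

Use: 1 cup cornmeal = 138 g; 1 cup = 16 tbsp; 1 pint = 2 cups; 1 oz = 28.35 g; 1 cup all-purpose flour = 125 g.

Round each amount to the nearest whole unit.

milk: 454 g; all-purpose flour: 575 g; cornmeal: 8 oz

The original recipe has 4 cup of plain yogurt, so the scaling factor is 6.4 ÷ 4 = 8/5 = 1.6.
milk: 10 oz × 8/5 × 28.35 g/oz ≈ 454 g
all-purpose flour: (2 cup + 14 tbsp = 2.875 cup) × 8/5 × 125 g/cup = 575 g
cornmeal: 1 cup × 8/5 × 138 g/cup ÷ 28.35 g/oz ≈ 8 oz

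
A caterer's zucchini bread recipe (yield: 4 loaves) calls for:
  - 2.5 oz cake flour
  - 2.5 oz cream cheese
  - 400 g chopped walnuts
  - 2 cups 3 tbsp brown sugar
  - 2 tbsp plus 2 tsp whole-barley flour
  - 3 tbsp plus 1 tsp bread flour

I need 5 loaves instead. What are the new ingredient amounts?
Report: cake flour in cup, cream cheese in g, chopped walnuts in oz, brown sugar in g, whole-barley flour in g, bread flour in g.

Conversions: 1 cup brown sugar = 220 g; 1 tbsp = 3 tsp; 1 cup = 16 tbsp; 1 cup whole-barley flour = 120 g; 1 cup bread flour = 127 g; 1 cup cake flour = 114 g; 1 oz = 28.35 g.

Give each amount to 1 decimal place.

cake flour: 0.8 cup; cream cheese: 88.6 g; chopped walnuts: 17.6 oz; brown sugar: 601.6 g; whole-barley flour: 25.0 g; bread flour: 33.1 g

Scaling factor: 5/4 = 1.25.
cake flour: 2.5 oz × 5/4 × 28.35 g/oz ÷ 114 g/cup ≈ 0.8 cup
cream cheese: 2.5 oz × 5/4 × 28.35 g/oz ≈ 88.6 g
chopped walnuts: 400 g × 5/4 ÷ 28.35 g/oz ≈ 17.6 oz
brown sugar: (2 cup + 3 tbsp = 2.1875 cup) × 5/4 × 220 g/cup ≈ 601.6 g
whole-barley flour: (2 tbsp + 2 tsp = 8/3 tbsp) × 5/4 ÷ 16 tbsp/cup × 120 g/cup = 25.0 g
bread flour: (3 tbsp + 1 tsp = 10/3 tbsp) × 5/4 ÷ 16 tbsp/cup × 127 g/cup ≈ 33.1 g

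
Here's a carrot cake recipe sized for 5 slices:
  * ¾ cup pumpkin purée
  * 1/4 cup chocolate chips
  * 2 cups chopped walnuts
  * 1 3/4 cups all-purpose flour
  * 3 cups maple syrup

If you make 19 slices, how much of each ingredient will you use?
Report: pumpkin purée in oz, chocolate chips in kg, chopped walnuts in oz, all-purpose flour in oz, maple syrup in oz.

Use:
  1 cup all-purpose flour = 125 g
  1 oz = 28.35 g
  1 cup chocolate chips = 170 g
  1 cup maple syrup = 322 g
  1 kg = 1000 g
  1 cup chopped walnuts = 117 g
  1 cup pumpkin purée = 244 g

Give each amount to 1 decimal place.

Scaling factor: 19/5 = 3.8.
pumpkin purée: 0.75 cup × 19/5 × 244 g/cup ÷ 28.35 g/oz ≈ 24.5 oz
chocolate chips: 0.25 cup × 19/5 × 170 g/cup ÷ 1000 g/kg ≈ 0.2 kg
chopped walnuts: 2 cup × 19/5 × 117 g/cup ÷ 28.35 g/oz ≈ 31.4 oz
all-purpose flour: 1.75 cup × 19/5 × 125 g/cup ÷ 28.35 g/oz ≈ 29.3 oz
maple syrup: 3 cup × 19/5 × 322 g/cup ÷ 28.35 g/oz ≈ 129.5 oz

pumpkin purée: 24.5 oz; chocolate chips: 0.2 kg; chopped walnuts: 31.4 oz; all-purpose flour: 29.3 oz; maple syrup: 129.5 oz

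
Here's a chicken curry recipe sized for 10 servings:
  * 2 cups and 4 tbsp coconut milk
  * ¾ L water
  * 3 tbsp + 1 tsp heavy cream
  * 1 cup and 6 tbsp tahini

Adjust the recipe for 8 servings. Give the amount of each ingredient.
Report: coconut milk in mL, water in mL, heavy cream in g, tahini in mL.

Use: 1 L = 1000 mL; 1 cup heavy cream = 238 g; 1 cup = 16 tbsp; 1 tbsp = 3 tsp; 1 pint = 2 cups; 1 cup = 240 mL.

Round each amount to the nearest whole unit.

Scaling factor: 8/10 = 4/5 = 0.8.
coconut milk: (2 cup + 4 tbsp = 2.25 cup) × 4/5 × 240 mL/cup = 432 mL
water: 0.75 L × 4/5 × 1000 mL/L = 600 mL
heavy cream: (3 tbsp + 1 tsp = 10/3 tbsp) × 4/5 ÷ 16 tbsp/cup × 238 g/cup ≈ 40 g
tahini: (1 cup + 6 tbsp = 1.375 cup) × 4/5 × 240 mL/cup = 264 mL

coconut milk: 432 mL; water: 600 mL; heavy cream: 40 g; tahini: 264 mL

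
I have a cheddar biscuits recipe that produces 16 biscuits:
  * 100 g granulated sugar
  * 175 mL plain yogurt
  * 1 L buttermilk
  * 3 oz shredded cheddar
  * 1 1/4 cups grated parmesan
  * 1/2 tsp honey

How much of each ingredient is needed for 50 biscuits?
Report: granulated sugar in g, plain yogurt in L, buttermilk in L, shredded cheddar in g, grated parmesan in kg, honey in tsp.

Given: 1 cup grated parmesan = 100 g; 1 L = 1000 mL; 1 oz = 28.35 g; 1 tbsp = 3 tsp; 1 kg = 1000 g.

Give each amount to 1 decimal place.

Scaling factor: 50/16 = 25/8 = 3.125.
granulated sugar: 100 g × 25/8 = 312.5 g
plain yogurt: 175 mL × 25/8 ÷ 1000 mL/L ≈ 0.5 L
buttermilk: 1 L × 25/8 ≈ 3.1 L
shredded cheddar: 3 oz × 25/8 × 28.35 g/oz ≈ 265.8 g
grated parmesan: 1.25 cup × 25/8 × 100 g/cup ÷ 1000 g/kg ≈ 0.4 kg
honey: 0.5 tsp × 25/8 ≈ 1.6 tsp

granulated sugar: 312.5 g; plain yogurt: 0.5 L; buttermilk: 3.1 L; shredded cheddar: 265.8 g; grated parmesan: 0.4 kg; honey: 1.6 tsp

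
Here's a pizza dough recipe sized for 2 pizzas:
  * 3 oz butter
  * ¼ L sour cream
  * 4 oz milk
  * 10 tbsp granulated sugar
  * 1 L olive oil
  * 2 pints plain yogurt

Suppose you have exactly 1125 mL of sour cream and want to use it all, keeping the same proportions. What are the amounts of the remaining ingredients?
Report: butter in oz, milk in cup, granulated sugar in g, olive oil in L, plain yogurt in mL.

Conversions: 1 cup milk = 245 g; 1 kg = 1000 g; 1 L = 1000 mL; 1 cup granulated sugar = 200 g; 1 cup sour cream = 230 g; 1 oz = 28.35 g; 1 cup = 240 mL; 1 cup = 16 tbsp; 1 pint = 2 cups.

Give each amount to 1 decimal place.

butter: 13.5 oz; milk: 2.1 cup; granulated sugar: 562.5 g; olive oil: 4.5 L; plain yogurt: 4320.0 mL

The original recipe has 250 mL of sour cream, so the scaling factor is 1125 ÷ 250 = 9/2 = 4.5.
butter: 3 oz × 9/2 = 13.5 oz
milk: 4 oz × 9/2 × 28.35 g/oz ÷ 245 g/cup ≈ 2.1 cup
granulated sugar: 10 tbsp × 9/2 ÷ 16 tbsp/cup × 200 g/cup = 562.5 g
olive oil: 1 L × 9/2 = 4.5 L
plain yogurt: 2 pint × 9/2 × 2 cup/pint × 240 mL/cup = 4320.0 mL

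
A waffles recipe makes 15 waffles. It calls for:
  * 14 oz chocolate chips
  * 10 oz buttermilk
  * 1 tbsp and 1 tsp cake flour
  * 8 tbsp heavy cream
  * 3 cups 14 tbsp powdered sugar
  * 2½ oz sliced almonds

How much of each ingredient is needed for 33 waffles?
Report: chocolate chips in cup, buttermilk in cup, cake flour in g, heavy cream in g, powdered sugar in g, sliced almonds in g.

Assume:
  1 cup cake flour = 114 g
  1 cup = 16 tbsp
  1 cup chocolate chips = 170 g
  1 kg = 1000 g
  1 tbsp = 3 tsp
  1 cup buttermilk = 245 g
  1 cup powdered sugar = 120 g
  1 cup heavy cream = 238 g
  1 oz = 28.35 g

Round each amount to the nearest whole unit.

Scaling factor: 33/15 = 11/5 = 2.2.
chocolate chips: 14 oz × 11/5 × 28.35 g/oz ÷ 170 g/cup ≈ 5 cup
buttermilk: 10 oz × 11/5 × 28.35 g/oz ÷ 245 g/cup ≈ 3 cup
cake flour: (1 tbsp + 1 tsp = 4/3 tbsp) × 11/5 ÷ 16 tbsp/cup × 114 g/cup ≈ 21 g
heavy cream: 8 tbsp × 11/5 ÷ 16 tbsp/cup × 238 g/cup ≈ 262 g
powdered sugar: (3 cup + 14 tbsp = 3.875 cup) × 11/5 × 120 g/cup = 1023 g
sliced almonds: 2.5 oz × 11/5 × 28.35 g/oz ≈ 156 g

chocolate chips: 5 cup; buttermilk: 3 cup; cake flour: 21 g; heavy cream: 262 g; powdered sugar: 1023 g; sliced almonds: 156 g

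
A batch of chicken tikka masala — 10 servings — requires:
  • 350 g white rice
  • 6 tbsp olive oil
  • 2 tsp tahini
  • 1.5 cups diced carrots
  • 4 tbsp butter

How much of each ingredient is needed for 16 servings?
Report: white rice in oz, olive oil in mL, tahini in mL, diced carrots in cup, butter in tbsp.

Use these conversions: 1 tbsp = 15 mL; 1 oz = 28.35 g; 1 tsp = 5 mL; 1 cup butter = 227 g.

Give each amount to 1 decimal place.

white rice: 19.8 oz; olive oil: 144.0 mL; tahini: 16.0 mL; diced carrots: 2.4 cup; butter: 6.4 tbsp

Scaling factor: 16/10 = 8/5 = 1.6.
white rice: 350 g × 8/5 ÷ 28.35 g/oz ≈ 19.8 oz
olive oil: 6 tbsp × 8/5 × 15 mL/tbsp = 144.0 mL
tahini: 2 tsp × 8/5 × 5 mL/tsp = 16.0 mL
diced carrots: 1.5 cup × 8/5 = 2.4 cup
butter: 4 tbsp × 8/5 = 6.4 tbsp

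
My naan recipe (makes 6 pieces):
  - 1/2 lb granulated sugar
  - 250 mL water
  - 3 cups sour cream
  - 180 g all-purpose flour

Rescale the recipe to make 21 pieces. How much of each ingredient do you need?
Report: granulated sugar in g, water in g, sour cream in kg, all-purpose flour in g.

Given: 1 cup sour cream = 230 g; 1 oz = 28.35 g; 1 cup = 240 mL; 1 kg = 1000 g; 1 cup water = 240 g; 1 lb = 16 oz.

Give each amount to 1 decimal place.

Scaling factor: 21/6 = 7/2 = 3.5.
granulated sugar: 0.5 lb × 7/2 × 16 oz/lb × 28.35 g/oz = 793.8 g
water: 250 mL × 7/2 ÷ 240 mL/cup × 240 g/cup = 875.0 g
sour cream: 3 cup × 7/2 × 230 g/cup ÷ 1000 g/kg ≈ 2.4 kg
all-purpose flour: 180 g × 7/2 = 630.0 g

granulated sugar: 793.8 g; water: 875.0 g; sour cream: 2.4 kg; all-purpose flour: 630.0 g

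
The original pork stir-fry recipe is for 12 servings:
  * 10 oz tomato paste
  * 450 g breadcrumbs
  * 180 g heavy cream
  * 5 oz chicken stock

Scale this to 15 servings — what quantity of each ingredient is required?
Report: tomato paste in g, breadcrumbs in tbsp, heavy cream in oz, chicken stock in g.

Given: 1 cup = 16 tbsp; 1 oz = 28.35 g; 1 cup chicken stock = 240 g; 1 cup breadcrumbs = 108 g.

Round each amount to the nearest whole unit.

tomato paste: 354 g; breadcrumbs: 83 tbsp; heavy cream: 8 oz; chicken stock: 177 g

Scaling factor: 15/12 = 5/4 = 1.25.
tomato paste: 10 oz × 5/4 × 28.35 g/oz ≈ 354 g
breadcrumbs: 450 g × 5/4 ÷ 108 g/cup × 16 tbsp/cup ≈ 83 tbsp
heavy cream: 180 g × 5/4 ÷ 28.35 g/oz ≈ 8 oz
chicken stock: 5 oz × 5/4 × 28.35 g/oz ≈ 177 g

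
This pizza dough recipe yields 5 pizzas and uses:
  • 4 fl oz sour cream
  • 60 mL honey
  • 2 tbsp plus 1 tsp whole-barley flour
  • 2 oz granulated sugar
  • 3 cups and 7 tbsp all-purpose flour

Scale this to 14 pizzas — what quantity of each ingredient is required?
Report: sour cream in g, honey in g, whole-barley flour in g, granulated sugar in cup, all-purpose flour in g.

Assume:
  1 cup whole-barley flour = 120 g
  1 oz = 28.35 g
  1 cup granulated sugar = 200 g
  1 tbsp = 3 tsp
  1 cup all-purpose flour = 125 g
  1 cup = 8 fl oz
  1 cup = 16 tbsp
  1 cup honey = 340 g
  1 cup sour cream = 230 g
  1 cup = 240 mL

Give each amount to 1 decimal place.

sour cream: 322.0 g; honey: 238.0 g; whole-barley flour: 49.0 g; granulated sugar: 0.8 cup; all-purpose flour: 1203.1 g

Scaling factor: 14/5 = 2.8.
sour cream: 4 fl oz × 14/5 ÷ 8 fl oz/cup × 230 g/cup = 322.0 g
honey: 60 mL × 14/5 ÷ 240 mL/cup × 340 g/cup = 238.0 g
whole-barley flour: (2 tbsp + 1 tsp = 7/3 tbsp) × 14/5 ÷ 16 tbsp/cup × 120 g/cup = 49.0 g
granulated sugar: 2 oz × 14/5 × 28.35 g/oz ÷ 200 g/cup ≈ 0.8 cup
all-purpose flour: (3 cup + 7 tbsp = 3.4375 cup) × 14/5 × 125 g/cup ≈ 1203.1 g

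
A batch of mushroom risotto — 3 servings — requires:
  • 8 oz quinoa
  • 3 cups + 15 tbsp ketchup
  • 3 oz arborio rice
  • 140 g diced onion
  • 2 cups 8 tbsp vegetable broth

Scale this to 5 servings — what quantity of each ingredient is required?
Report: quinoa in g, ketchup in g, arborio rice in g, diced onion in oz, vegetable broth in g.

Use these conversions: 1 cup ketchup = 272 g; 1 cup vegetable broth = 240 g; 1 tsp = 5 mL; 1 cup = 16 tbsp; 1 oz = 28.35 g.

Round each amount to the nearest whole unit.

Scaling factor: 5/3.
quinoa: 8 oz × 5/3 × 28.35 g/oz = 378 g
ketchup: (3 cup + 15 tbsp = 3.9375 cup) × 5/3 × 272 g/cup = 1785 g
arborio rice: 3 oz × 5/3 × 28.35 g/oz ≈ 142 g
diced onion: 140 g × 5/3 ÷ 28.35 g/oz ≈ 8 oz
vegetable broth: (2 cup + 8 tbsp = 2.5 cup) × 5/3 × 240 g/cup = 1000 g

quinoa: 378 g; ketchup: 1785 g; arborio rice: 142 g; diced onion: 8 oz; vegetable broth: 1000 g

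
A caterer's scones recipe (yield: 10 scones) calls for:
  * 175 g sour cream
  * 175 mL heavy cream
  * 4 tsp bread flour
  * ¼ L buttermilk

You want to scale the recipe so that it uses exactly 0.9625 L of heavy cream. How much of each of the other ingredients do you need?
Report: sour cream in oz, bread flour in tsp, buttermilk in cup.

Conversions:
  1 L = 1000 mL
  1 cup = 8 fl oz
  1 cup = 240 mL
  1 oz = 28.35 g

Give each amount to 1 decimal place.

The original recipe has 0.175 L of heavy cream, so the scaling factor is 0.9625 ÷ 0.175 = 11/2 = 5.5.
sour cream: 175 g × 11/2 ÷ 28.35 g/oz ≈ 34.0 oz
bread flour: 4 tsp × 11/2 = 22.0 tsp
buttermilk: 0.25 L × 11/2 × 1000 mL/L ÷ 240 mL/cup ≈ 5.7 cup

sour cream: 34.0 oz; bread flour: 22.0 tsp; buttermilk: 5.7 cup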